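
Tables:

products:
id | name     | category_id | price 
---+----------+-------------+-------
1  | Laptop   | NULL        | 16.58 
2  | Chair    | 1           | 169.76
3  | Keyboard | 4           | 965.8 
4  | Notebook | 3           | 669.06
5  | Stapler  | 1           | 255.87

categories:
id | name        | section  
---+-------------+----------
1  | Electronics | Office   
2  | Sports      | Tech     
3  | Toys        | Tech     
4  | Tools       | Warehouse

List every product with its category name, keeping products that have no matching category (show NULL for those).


LEFT JOIN keeps every row from products (the left table); where category_id has no match in categories, the category columns become NULL. Walk through each product:
  - product 1 (Laptop): category_id=NULL, no match -> kept with NULL
  - product 2 (Chair): category_id=1 -> matches Electronics
  - product 3 (Keyboard): category_id=4 -> matches Tools
  - product 4 (Notebook): category_id=3 -> matches Toys
  - product 5 (Stapler): category_id=1 -> matches Electronics
All 5 rows appear; 1 has NULL category.

SQL:
SELECT a.name, b.name AS category
FROM products a
LEFT JOIN categories b ON a.category_id = b.id

Result:
name     | category   
---------+------------
Laptop   | NULL       
Chair    | Electronics
Keyboard | Tools      
Notebook | Toys       
Stapler  | Electronics


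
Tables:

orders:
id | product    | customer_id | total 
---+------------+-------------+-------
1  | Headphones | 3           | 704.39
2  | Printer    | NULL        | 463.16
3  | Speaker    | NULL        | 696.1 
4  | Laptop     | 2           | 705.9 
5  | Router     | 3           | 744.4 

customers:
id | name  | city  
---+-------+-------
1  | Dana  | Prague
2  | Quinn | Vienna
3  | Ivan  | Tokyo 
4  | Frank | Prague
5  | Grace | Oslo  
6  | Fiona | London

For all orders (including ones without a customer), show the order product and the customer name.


LEFT JOIN keeps every row from orders (the left table); where customer_id has no match in customers, the customer columns become NULL. Walk through each order:
  - order 1 (Headphones): customer_id=3 -> matches Ivan
  - order 2 (Printer): customer_id=NULL, no match -> kept with NULL
  - order 3 (Speaker): customer_id=NULL, no match -> kept with NULL
  - order 4 (Laptop): customer_id=2 -> matches Quinn
  - order 5 (Router): customer_id=3 -> matches Ivan
All 5 rows appear; 2 have NULL customer.

SQL:
SELECT a.product, b.name AS customer
FROM orders a
LEFT JOIN customers b ON a.customer_id = b.id

Result:
product    | customer
-----------+---------
Headphones | Ivan    
Printer    | NULL    
Speaker    | NULL    
Laptop     | Quinn   
Router     | Ivan    


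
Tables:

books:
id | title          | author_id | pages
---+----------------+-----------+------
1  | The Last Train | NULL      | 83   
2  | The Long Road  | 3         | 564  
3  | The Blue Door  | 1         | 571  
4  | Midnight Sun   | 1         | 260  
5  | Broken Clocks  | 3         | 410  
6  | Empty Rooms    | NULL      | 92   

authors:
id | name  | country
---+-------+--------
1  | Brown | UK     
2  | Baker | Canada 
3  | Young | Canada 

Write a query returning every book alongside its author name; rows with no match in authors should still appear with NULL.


LEFT JOIN keeps every row from books (the left table); where author_id has no match in authors, the author columns become NULL. Walk through each book:
  - book 1 (The Last Train): author_id=NULL, no match -> kept with NULL
  - book 2 (The Long Road): author_id=3 -> matches Young
  - book 3 (The Blue Door): author_id=1 -> matches Brown
  - book 4 (Midnight Sun): author_id=1 -> matches Brown
  - book 5 (Broken Clocks): author_id=3 -> matches Young
  - book 6 (Empty Rooms): author_id=NULL, no match -> kept with NULL
All 6 rows appear; 2 have NULL author.

SQL:
SELECT a.title, b.name AS author
FROM books a
LEFT JOIN authors b ON a.author_id = b.id

Result:
title          | author
---------------+-------
The Last Train | NULL  
The Long Road  | Young 
The Blue Door  | Brown 
Midnight Sun   | Brown 
Broken Clocks  | Young 
Empty Rooms    | NULL  


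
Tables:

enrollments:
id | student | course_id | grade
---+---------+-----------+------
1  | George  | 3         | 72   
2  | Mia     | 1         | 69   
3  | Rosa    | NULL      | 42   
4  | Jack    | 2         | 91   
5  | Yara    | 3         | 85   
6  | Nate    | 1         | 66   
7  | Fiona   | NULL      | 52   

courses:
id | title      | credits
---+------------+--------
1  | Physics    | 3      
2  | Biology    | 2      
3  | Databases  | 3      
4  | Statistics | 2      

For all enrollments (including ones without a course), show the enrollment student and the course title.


LEFT JOIN keeps every row from enrollments (the left table); where course_id has no match in courses, the course columns become NULL. Walk through each enrollment:
  - enrollment 1 (George): course_id=3 -> matches Databases
  - enrollment 2 (Mia): course_id=1 -> matches Physics
  - enrollment 3 (Rosa): course_id=NULL, no match -> kept with NULL
  - enrollment 4 (Jack): course_id=2 -> matches Biology
  - enrollment 5 (Yara): course_id=3 -> matches Databases
  - enrollment 6 (Nate): course_id=1 -> matches Physics
  - enrollment 7 (Fiona): course_id=NULL, no match -> kept with NULL
All 7 rows appear; 2 have NULL course.

SQL:
SELECT a.student, b.title AS course
FROM enrollments a
LEFT JOIN courses b ON a.course_id = b.id

Result:
student | course   
--------+----------
George  | Databases
Mia     | Physics  
Rosa    | NULL     
Jack    | Biology  
Yara    | Databases
Nate    | Physics  
Fiona   | NULL     


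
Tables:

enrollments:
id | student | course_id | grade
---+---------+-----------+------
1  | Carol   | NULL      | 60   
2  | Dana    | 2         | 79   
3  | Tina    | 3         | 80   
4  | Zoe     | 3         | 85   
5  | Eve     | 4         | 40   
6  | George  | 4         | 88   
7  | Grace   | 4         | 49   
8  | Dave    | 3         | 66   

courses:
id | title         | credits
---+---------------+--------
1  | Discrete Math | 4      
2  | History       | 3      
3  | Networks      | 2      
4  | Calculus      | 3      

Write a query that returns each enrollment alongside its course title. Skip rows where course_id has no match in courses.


INNER JOIN keeps only enrollments rows whose course_id matches an id in courses. Walk through each enrollment:
  - enrollment 1 (Carol): course_id=NULL, no match -> dropped
  - enrollment 2 (Dana): course_id=2 -> matches History
  - enrollment 3 (Tina): course_id=3 -> matches Networks
  - enrollment 4 (Zoe): course_id=3 -> matches Networks
  - enrollment 5 (Eve): course_id=4 -> matches Calculus
  - enrollment 6 (George): course_id=4 -> matches Calculus
  - enrollment 7 (Grace): course_id=4 -> matches Calculus
  - enrollment 8 (Dave): course_id=3 -> matches Networks
So 1 of 8 rows is dropped.

SQL:
SELECT a.student, b.title AS course
FROM enrollments a
INNER JOIN courses b ON a.course_id = b.id

Result:
student | course  
--------+---------
Dana    | History 
Tina    | Networks
Zoe     | Networks
Eve     | Calculus
George  | Calculus
Grace   | Calculus
Dave    | Networks


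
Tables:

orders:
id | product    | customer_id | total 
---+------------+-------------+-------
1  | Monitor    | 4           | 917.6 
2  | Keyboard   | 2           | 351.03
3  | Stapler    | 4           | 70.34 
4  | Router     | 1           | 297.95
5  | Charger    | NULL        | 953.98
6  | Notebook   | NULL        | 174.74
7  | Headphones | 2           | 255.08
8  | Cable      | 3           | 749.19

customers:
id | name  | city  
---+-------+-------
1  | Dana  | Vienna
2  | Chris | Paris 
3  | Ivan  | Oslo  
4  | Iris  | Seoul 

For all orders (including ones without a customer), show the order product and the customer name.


LEFT JOIN keeps every row from orders (the left table); where customer_id has no match in customers, the customer columns become NULL. Walk through each order:
  - order 1 (Monitor): customer_id=4 -> matches Iris
  - order 2 (Keyboard): customer_id=2 -> matches Chris
  - order 3 (Stapler): customer_id=4 -> matches Iris
  - order 4 (Router): customer_id=1 -> matches Dana
  - order 5 (Charger): customer_id=NULL, no match -> kept with NULL
  - order 6 (Notebook): customer_id=NULL, no match -> kept with NULL
  - order 7 (Headphones): customer_id=2 -> matches Chris
  - order 8 (Cable): customer_id=3 -> matches Ivan
All 8 rows appear; 2 have NULL customer.

SQL:
SELECT a.product, b.name AS customer
FROM orders a
LEFT JOIN customers b ON a.customer_id = b.id

Result:
product    | customer
-----------+---------
Monitor    | Iris    
Keyboard   | Chris   
Stapler    | Iris    
Router     | Dana    
Charger    | NULL    
Notebook   | NULL    
Headphones | Chris   
Cable      | Ivan    


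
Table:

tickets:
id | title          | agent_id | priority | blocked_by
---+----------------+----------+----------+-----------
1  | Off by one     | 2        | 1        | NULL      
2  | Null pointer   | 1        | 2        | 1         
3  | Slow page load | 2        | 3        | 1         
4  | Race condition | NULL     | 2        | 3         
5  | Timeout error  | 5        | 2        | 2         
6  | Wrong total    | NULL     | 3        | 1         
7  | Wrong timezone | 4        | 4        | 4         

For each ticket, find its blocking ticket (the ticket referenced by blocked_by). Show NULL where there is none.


This is a self-join: tickets is joined to a second copy of itself, matching each row's blocked_by to another row's id. Use LEFT JOIN so rows with blocked_by=NULL are kept.
  - ticket 1 (Off by one): blocked_by=NULL -> NULL
  - ticket 2 (Null pointer): blocked_by=1 -> Off by one
  - ticket 3 (Slow page load): blocked_by=1 -> Off by one
  - ticket 4 (Race condition): blocked_by=3 -> Slow page load
  - ticket 5 (Timeout error): blocked_by=2 -> Null pointer
  - ticket 6 (Wrong total): blocked_by=1 -> Off by one
  - ticket 7 (Wrong timezone): blocked_by=4 -> Race condition

SQL:
SELECT a.title AS item, b.title AS blocked_by
FROM tickets a
LEFT JOIN tickets b ON a.blocked_by = b.id

Result:
item           | blocked_by    
---------------+---------------
Off by one     | NULL          
Null pointer   | Off by one    
Slow page load | Off by one    
Race condition | Slow page load
Timeout error  | Null pointer  
Wrong total    | Off by one    
Wrong timezone | Race condition


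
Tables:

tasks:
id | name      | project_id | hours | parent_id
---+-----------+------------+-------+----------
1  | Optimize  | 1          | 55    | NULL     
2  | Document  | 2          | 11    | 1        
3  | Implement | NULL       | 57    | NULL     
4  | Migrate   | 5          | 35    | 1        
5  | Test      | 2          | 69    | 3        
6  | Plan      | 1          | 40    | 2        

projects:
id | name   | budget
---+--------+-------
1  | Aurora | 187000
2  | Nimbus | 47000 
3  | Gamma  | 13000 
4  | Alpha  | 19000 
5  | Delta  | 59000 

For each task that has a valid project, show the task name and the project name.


INNER JOIN keeps only tasks rows whose project_id matches an id in projects. Walk through each task:
  - task 1 (Optimize): project_id=1 -> matches Aurora
  - task 2 (Document): project_id=2 -> matches Nimbus
  - task 3 (Implement): project_id=NULL, no match -> dropped
  - task 4 (Migrate): project_id=5 -> matches Delta
  - task 5 (Test): project_id=2 -> matches Nimbus
  - task 6 (Plan): project_id=1 -> matches Aurora
So 1 of 6 rows is dropped.

SQL:
SELECT a.name, b.name AS project
FROM tasks a
INNER JOIN projects b ON a.project_id = b.id

Result:
name     | project
---------+--------
Optimize | Aurora 
Document | Nimbus 
Migrate  | Delta  
Test     | Nimbus 
Plan     | Aurora 


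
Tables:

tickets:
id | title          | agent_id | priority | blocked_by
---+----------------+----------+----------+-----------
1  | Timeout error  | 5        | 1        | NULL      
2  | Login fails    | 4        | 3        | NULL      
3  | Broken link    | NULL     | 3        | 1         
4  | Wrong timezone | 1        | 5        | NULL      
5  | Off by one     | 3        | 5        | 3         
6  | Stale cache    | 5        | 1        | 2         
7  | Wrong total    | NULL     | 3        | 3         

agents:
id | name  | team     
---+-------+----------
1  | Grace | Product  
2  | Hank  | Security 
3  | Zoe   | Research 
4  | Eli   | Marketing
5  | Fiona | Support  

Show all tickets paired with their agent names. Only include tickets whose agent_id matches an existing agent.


INNER JOIN keeps only tickets rows whose agent_id matches an id in agents. Walk through each ticket:
  - ticket 1 (Timeout error): agent_id=5 -> matches Fiona
  - ticket 2 (Login fails): agent_id=4 -> matches Eli
  - ticket 3 (Broken link): agent_id=NULL, no match -> dropped
  - ticket 4 (Wrong timezone): agent_id=1 -> matches Grace
  - ticket 5 (Off by one): agent_id=3 -> matches Zoe
  - ticket 6 (Stale cache): agent_id=5 -> matches Fiona
  - ticket 7 (Wrong total): agent_id=NULL, no match -> dropped
So 2 of 7 rows are dropped.

SQL:
SELECT a.title, b.name AS agent
FROM tickets a
INNER JOIN agents b ON a.agent_id = b.id

Result:
title          | agent
---------------+------
Timeout error  | Fiona
Login fails    | Eli  
Wrong timezone | Grace
Off by one     | Zoe  
Stale cache    | Fiona


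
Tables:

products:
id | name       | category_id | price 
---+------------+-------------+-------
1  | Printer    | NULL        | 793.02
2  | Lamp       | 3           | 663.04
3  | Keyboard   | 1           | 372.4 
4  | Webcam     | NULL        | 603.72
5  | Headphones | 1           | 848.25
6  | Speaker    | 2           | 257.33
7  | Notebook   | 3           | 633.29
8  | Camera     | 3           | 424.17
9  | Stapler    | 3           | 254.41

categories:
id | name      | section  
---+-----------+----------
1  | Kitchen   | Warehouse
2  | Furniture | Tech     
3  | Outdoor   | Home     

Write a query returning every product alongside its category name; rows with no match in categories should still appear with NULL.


LEFT JOIN keeps every row from products (the left table); where category_id has no match in categories, the category columns become NULL. Walk through each product:
  - product 1 (Printer): category_id=NULL, no match -> kept with NULL
  - product 2 (Lamp): category_id=3 -> matches Outdoor
  - product 3 (Keyboard): category_id=1 -> matches Kitchen
  - product 4 (Webcam): category_id=NULL, no match -> kept with NULL
  - product 5 (Headphones): category_id=1 -> matches Kitchen
  - product 6 (Speaker): category_id=2 -> matches Furniture
  - product 7 (Notebook): category_id=3 -> matches Outdoor
  - product 8 (Camera): category_id=3 -> matches Outdoor
  - product 9 (Stapler): category_id=3 -> matches Outdoor
All 9 rows appear; 2 have NULL category.

SQL:
SELECT a.name, b.name AS category
FROM products a
LEFT JOIN categories b ON a.category_id = b.id

Result:
name       | category 
-----------+----------
Printer    | NULL     
Lamp       | Outdoor  
Keyboard   | Kitchen  
Webcam     | NULL     
Headphones | Kitchen  
Speaker    | Furniture
Notebook   | Outdoor  
Camera     | Outdoor  
Stapler    | Outdoor  


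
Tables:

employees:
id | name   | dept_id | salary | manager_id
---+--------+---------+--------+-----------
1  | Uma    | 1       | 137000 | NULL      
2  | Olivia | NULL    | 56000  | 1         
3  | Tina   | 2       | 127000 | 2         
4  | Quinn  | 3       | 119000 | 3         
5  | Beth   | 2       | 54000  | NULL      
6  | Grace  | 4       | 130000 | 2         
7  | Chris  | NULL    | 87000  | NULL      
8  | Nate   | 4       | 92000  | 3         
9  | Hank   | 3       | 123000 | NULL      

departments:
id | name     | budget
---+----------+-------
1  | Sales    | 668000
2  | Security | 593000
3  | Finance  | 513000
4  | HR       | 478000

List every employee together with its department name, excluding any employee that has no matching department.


INNER JOIN keeps only employees rows whose dept_id matches an id in departments. Walk through each employee:
  - employee 1 (Uma): dept_id=1 -> matches Sales
  - employee 2 (Olivia): dept_id=NULL, no match -> dropped
  - employee 3 (Tina): dept_id=2 -> matches Security
  - employee 4 (Quinn): dept_id=3 -> matches Finance
  - employee 5 (Beth): dept_id=2 -> matches Security
  - employee 6 (Grace): dept_id=4 -> matches HR
  - employee 7 (Chris): dept_id=NULL, no match -> dropped
  - employee 8 (Nate): dept_id=4 -> matches HR
  - employee 9 (Hank): dept_id=3 -> matches Finance
So 2 of 9 rows are dropped.

SQL:
SELECT a.name, b.name AS department
FROM employees a
INNER JOIN departments b ON a.dept_id = b.id

Result:
name  | department
------+-----------
Uma   | Sales     
Tina  | Security  
Quinn | Finance   
Beth  | Security  
Grace | HR        
Nate  | HR        
Hank  | Finance   


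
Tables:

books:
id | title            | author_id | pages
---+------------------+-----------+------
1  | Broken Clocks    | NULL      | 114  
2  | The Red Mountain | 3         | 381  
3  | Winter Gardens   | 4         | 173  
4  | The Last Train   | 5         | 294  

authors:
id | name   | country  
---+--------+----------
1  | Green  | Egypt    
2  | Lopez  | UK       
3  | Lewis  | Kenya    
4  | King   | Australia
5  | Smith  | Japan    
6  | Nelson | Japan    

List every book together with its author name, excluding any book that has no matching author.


INNER JOIN keeps only books rows whose author_id matches an id in authors. Walk through each book:
  - book 1 (Broken Clocks): author_id=NULL, no match -> dropped
  - book 2 (The Red Mountain): author_id=3 -> matches Lewis
  - book 3 (Winter Gardens): author_id=4 -> matches King
  - book 4 (The Last Train): author_id=5 -> matches Smith
So 1 of 4 rows is dropped.

SQL:
SELECT a.title, b.name AS author
FROM books a
INNER JOIN authors b ON a.author_id = b.id

Result:
title            | author
-----------------+-------
The Red Mountain | Lewis 
Winter Gardens   | King  
The Last Train   | Smith 


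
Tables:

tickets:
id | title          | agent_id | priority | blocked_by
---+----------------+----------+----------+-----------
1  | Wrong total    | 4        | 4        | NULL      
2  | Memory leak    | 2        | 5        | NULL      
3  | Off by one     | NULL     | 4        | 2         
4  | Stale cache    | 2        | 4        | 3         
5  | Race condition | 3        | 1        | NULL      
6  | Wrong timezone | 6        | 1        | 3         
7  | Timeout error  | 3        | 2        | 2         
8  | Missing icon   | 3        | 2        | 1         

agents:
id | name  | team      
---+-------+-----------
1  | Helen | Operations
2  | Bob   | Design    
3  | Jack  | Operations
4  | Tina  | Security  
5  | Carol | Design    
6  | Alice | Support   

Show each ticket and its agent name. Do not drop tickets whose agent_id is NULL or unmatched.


LEFT JOIN keeps every row from tickets (the left table); where agent_id has no match in agents, the agent columns become NULL. Walk through each ticket:
  - ticket 1 (Wrong total): agent_id=4 -> matches Tina
  - ticket 2 (Memory leak): agent_id=2 -> matches Bob
  - ticket 3 (Off by one): agent_id=NULL, no match -> kept with NULL
  - ticket 4 (Stale cache): agent_id=2 -> matches Bob
  - ticket 5 (Race condition): agent_id=3 -> matches Jack
  - ticket 6 (Wrong timezone): agent_id=6 -> matches Alice
  - ticket 7 (Timeout error): agent_id=3 -> matches Jack
  - ticket 8 (Missing icon): agent_id=3 -> matches Jack
All 8 rows appear; 1 has NULL agent.

SQL:
SELECT a.title, b.name AS agent
FROM tickets a
LEFT JOIN agents b ON a.agent_id = b.id

Result:
title          | agent
---------------+------
Wrong total    | Tina 
Memory leak    | Bob  
Off by one     | NULL 
Stale cache    | Bob  
Race condition | Jack 
Wrong timezone | Alice
Timeout error  | Jack 
Missing icon   | Jack 


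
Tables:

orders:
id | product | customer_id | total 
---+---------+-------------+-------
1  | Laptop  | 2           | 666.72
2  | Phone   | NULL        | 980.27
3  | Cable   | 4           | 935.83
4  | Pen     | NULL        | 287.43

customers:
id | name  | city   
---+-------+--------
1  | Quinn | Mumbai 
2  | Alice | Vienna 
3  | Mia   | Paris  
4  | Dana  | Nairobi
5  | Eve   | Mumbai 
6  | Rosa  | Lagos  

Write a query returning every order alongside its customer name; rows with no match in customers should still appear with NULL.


LEFT JOIN keeps every row from orders (the left table); where customer_id has no match in customers, the customer columns become NULL. Walk through each order:
  - order 1 (Laptop): customer_id=2 -> matches Alice
  - order 2 (Phone): customer_id=NULL, no match -> kept with NULL
  - order 3 (Cable): customer_id=4 -> matches Dana
  - order 4 (Pen): customer_id=NULL, no match -> kept with NULL
All 4 rows appear; 2 have NULL customer.

SQL:
SELECT a.product, b.name AS customer
FROM orders a
LEFT JOIN customers b ON a.customer_id = b.id

Result:
product | customer
--------+---------
Laptop  | Alice   
Phone   | NULL    
Cable   | Dana    
Pen     | NULL    


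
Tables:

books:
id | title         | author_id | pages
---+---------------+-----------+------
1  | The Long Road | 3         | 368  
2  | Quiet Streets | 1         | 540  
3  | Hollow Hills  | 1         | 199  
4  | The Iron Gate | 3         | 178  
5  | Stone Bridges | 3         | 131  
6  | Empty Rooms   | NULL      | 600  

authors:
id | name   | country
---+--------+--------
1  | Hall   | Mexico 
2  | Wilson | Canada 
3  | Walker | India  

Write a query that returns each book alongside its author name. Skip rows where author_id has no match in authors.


INNER JOIN keeps only books rows whose author_id matches an id in authors. Walk through each book:
  - book 1 (The Long Road): author_id=3 -> matches Walker
  - book 2 (Quiet Streets): author_id=1 -> matches Hall
  - book 3 (Hollow Hills): author_id=1 -> matches Hall
  - book 4 (The Iron Gate): author_id=3 -> matches Walker
  - book 5 (Stone Bridges): author_id=3 -> matches Walker
  - book 6 (Empty Rooms): author_id=NULL, no match -> dropped
So 1 of 6 rows is dropped.

SQL:
SELECT a.title, b.name AS author
FROM books a
INNER JOIN authors b ON a.author_id = b.id

Result:
title         | author
--------------+-------
The Long Road | Walker
Quiet Streets | Hall  
Hollow Hills  | Hall  
The Iron Gate | Walker
Stone Bridges | Walker


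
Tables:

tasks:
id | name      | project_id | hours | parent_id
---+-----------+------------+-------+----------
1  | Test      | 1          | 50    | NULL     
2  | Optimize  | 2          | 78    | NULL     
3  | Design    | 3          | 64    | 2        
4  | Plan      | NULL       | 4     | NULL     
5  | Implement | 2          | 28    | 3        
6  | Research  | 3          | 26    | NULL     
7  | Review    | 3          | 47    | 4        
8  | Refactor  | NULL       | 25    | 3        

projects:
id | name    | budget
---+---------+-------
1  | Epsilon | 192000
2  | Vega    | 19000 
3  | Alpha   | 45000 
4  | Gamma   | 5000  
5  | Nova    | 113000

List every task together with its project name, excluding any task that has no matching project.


INNER JOIN keeps only tasks rows whose project_id matches an id in projects. Walk through each task:
  - task 1 (Test): project_id=1 -> matches Epsilon
  - task 2 (Optimize): project_id=2 -> matches Vega
  - task 3 (Design): project_id=3 -> matches Alpha
  - task 4 (Plan): project_id=NULL, no match -> dropped
  - task 5 (Implement): project_id=2 -> matches Vega
  - task 6 (Research): project_id=3 -> matches Alpha
  - task 7 (Review): project_id=3 -> matches Alpha
  - task 8 (Refactor): project_id=NULL, no match -> dropped
So 2 of 8 rows are dropped.

SQL:
SELECT a.name, b.name AS project
FROM tasks a
INNER JOIN projects b ON a.project_id = b.id

Result:
name      | project
----------+--------
Test      | Epsilon
Optimize  | Vega   
Design    | Alpha  
Implement | Vega   
Research  | Alpha  
Review    | Alpha  


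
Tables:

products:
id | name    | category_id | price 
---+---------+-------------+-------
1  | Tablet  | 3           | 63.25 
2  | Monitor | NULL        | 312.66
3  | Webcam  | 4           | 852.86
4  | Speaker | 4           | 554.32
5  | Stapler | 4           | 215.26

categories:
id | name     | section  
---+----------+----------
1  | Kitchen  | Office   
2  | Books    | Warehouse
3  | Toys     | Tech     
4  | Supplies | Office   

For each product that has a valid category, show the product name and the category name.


INNER JOIN keeps only products rows whose category_id matches an id in categories. Walk through each product:
  - product 1 (Tablet): category_id=3 -> matches Toys
  - product 2 (Monitor): category_id=NULL, no match -> dropped
  - product 3 (Webcam): category_id=4 -> matches Supplies
  - product 4 (Speaker): category_id=4 -> matches Supplies
  - product 5 (Stapler): category_id=4 -> matches Supplies
So 1 of 5 rows is dropped.

SQL:
SELECT a.name, b.name AS category
FROM products a
INNER JOIN categories b ON a.category_id = b.id

Result:
name    | category
--------+---------
Tablet  | Toys    
Webcam  | Supplies
Speaker | Supplies
Stapler | Supplies


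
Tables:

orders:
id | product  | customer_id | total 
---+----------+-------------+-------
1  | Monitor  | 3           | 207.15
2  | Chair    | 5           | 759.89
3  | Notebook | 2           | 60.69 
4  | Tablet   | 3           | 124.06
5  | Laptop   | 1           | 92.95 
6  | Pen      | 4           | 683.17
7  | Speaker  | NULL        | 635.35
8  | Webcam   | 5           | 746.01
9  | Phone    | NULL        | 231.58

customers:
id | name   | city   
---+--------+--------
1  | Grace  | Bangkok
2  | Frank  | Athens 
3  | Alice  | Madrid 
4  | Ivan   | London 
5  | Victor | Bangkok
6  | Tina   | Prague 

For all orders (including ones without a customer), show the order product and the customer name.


LEFT JOIN keeps every row from orders (the left table); where customer_id has no match in customers, the customer columns become NULL. Walk through each order:
  - order 1 (Monitor): customer_id=3 -> matches Alice
  - order 2 (Chair): customer_id=5 -> matches Victor
  - order 3 (Notebook): customer_id=2 -> matches Frank
  - order 4 (Tablet): customer_id=3 -> matches Alice
  - order 5 (Laptop): customer_id=1 -> matches Grace
  - order 6 (Pen): customer_id=4 -> matches Ivan
  - order 7 (Speaker): customer_id=NULL, no match -> kept with NULL
  - order 8 (Webcam): customer_id=5 -> matches Victor
  - order 9 (Phone): customer_id=NULL, no match -> kept with NULL
All 9 rows appear; 2 have NULL customer.

SQL:
SELECT a.product, b.name AS customer
FROM orders a
LEFT JOIN customers b ON a.customer_id = b.id

Result:
product  | customer
---------+---------
Monitor  | Alice   
Chair    | Victor  
Notebook | Frank   
Tablet   | Alice   
Laptop   | Grace   
Pen      | Ivan    
Speaker  | NULL    
Webcam   | Victor  
Phone    | NULL    


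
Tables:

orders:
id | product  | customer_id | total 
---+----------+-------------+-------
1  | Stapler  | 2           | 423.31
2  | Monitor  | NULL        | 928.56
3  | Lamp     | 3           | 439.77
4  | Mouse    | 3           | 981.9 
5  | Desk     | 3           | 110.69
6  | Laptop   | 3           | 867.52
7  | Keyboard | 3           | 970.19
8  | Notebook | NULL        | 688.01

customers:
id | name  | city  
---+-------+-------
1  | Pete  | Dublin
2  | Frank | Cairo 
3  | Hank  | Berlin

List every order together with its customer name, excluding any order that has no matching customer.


INNER JOIN keeps only orders rows whose customer_id matches an id in customers. Walk through each order:
  - order 1 (Stapler): customer_id=2 -> matches Frank
  - order 2 (Monitor): customer_id=NULL, no match -> dropped
  - order 3 (Lamp): customer_id=3 -> matches Hank
  - order 4 (Mouse): customer_id=3 -> matches Hank
  - order 5 (Desk): customer_id=3 -> matches Hank
  - order 6 (Laptop): customer_id=3 -> matches Hank
  - order 7 (Keyboard): customer_id=3 -> matches Hank
  - order 8 (Notebook): customer_id=NULL, no match -> dropped
So 2 of 8 rows are dropped.

SQL:
SELECT a.product, b.name AS customer
FROM orders a
INNER JOIN customers b ON a.customer_id = b.id

Result:
product  | customer
---------+---------
Stapler  | Frank   
Lamp     | Hank    
Mouse    | Hank    
Desk     | Hank    
Laptop   | Hank    
Keyboard | Hank    


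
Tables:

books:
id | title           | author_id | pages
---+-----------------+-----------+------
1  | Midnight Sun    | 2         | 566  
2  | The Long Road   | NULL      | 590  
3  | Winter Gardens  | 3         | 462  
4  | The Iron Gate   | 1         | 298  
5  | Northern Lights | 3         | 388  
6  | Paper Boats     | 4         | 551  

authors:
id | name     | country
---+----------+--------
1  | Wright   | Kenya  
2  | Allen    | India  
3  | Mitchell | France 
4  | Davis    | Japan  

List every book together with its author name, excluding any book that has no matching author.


INNER JOIN keeps only books rows whose author_id matches an id in authors. Walk through each book:
  - book 1 (Midnight Sun): author_id=2 -> matches Allen
  - book 2 (The Long Road): author_id=NULL, no match -> dropped
  - book 3 (Winter Gardens): author_id=3 -> matches Mitchell
  - book 4 (The Iron Gate): author_id=1 -> matches Wright
  - book 5 (Northern Lights): author_id=3 -> matches Mitchell
  - book 6 (Paper Boats): author_id=4 -> matches Davis
So 1 of 6 rows is dropped.

SQL:
SELECT a.title, b.name AS author
FROM books a
INNER JOIN authors b ON a.author_id = b.id

Result:
title           | author  
----------------+---------
Midnight Sun    | Allen   
Winter Gardens  | Mitchell
The Iron Gate   | Wright  
Northern Lights | Mitchell
Paper Boats     | Davis   


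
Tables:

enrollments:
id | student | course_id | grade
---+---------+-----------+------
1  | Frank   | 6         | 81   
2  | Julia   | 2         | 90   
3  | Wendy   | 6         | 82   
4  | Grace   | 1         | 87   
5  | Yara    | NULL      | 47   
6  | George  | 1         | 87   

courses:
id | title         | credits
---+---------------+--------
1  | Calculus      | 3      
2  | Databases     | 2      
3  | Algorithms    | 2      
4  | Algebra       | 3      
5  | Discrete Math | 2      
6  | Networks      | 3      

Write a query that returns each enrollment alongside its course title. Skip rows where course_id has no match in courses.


INNER JOIN keeps only enrollments rows whose course_id matches an id in courses. Walk through each enrollment:
  - enrollment 1 (Frank): course_id=6 -> matches Networks
  - enrollment 2 (Julia): course_id=2 -> matches Databases
  - enrollment 3 (Wendy): course_id=6 -> matches Networks
  - enrollment 4 (Grace): course_id=1 -> matches Calculus
  - enrollment 5 (Yara): course_id=NULL, no match -> dropped
  - enrollment 6 (George): course_id=1 -> matches Calculus
So 1 of 6 rows is dropped.

SQL:
SELECT a.student, b.title AS course
FROM enrollments a
INNER JOIN courses b ON a.course_id = b.id

Result:
student | course   
--------+----------
Frank   | Networks 
Julia   | Databases
Wendy   | Networks 
Grace   | Calculus 
George  | Calculus 


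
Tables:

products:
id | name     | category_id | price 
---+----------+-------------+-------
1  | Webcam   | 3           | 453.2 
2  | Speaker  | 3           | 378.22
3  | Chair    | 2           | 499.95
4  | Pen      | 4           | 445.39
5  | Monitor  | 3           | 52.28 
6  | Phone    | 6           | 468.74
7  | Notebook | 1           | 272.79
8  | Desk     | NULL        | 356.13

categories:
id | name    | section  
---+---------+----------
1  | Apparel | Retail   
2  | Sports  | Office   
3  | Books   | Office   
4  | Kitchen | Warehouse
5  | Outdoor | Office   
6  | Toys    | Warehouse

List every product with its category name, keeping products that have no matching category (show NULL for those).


LEFT JOIN keeps every row from products (the left table); where category_id has no match in categories, the category columns become NULL. Walk through each product:
  - product 1 (Webcam): category_id=3 -> matches Books
  - product 2 (Speaker): category_id=3 -> matches Books
  - product 3 (Chair): category_id=2 -> matches Sports
  - product 4 (Pen): category_id=4 -> matches Kitchen
  - product 5 (Monitor): category_id=3 -> matches Books
  - product 6 (Phone): category_id=6 -> matches Toys
  - product 7 (Notebook): category_id=1 -> matches Apparel
  - product 8 (Desk): category_id=NULL, no match -> kept with NULL
All 8 rows appear; 1 has NULL category.

SQL:
SELECT a.name, b.name AS category
FROM products a
LEFT JOIN categories b ON a.category_id = b.id

Result:
name     | category
---------+---------
Webcam   | Books   
Speaker  | Books   
Chair    | Sports  
Pen      | Kitchen 
Monitor  | Books   
Phone    | Toys    
Notebook | Apparel 
Desk     | NULL    


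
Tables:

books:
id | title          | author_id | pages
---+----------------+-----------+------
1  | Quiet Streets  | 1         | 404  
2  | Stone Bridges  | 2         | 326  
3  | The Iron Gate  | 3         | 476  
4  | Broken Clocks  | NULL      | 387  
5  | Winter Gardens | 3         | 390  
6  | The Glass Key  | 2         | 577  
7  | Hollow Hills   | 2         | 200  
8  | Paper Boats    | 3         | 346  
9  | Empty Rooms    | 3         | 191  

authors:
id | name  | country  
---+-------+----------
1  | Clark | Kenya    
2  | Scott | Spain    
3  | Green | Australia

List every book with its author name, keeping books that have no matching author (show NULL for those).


LEFT JOIN keeps every row from books (the left table); where author_id has no match in authors, the author columns become NULL. Walk through each book:
  - book 1 (Quiet Streets): author_id=1 -> matches Clark
  - book 2 (Stone Bridges): author_id=2 -> matches Scott
  - book 3 (The Iron Gate): author_id=3 -> matches Green
  - book 4 (Broken Clocks): author_id=NULL, no match -> kept with NULL
  - book 5 (Winter Gardens): author_id=3 -> matches Green
  - book 6 (The Glass Key): author_id=2 -> matches Scott
  - book 7 (Hollow Hills): author_id=2 -> matches Scott
  - book 8 (Paper Boats): author_id=3 -> matches Green
  - book 9 (Empty Rooms): author_id=3 -> matches Green
All 9 rows appear; 1 has NULL author.

SQL:
SELECT a.title, b.name AS author
FROM books a
LEFT JOIN authors b ON a.author_id = b.id

Result:
title          | author
---------------+-------
Quiet Streets  | Clark 
Stone Bridges  | Scott 
The Iron Gate  | Green 
Broken Clocks  | NULL  
Winter Gardens | Green 
The Glass Key  | Scott 
Hollow Hills   | Scott 
Paper Boats    | Green 
Empty Rooms    | Green 


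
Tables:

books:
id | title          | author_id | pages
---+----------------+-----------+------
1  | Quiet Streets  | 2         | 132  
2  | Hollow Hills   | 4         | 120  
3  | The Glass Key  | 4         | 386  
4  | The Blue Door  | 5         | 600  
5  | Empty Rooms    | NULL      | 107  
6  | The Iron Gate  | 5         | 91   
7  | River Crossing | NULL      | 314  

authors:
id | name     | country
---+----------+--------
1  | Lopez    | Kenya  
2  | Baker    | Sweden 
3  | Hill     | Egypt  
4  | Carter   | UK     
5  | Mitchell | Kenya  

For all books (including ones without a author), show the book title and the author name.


LEFT JOIN keeps every row from books (the left table); where author_id has no match in authors, the author columns become NULL. Walk through each book:
  - book 1 (Quiet Streets): author_id=2 -> matches Baker
  - book 2 (Hollow Hills): author_id=4 -> matches Carter
  - book 3 (The Glass Key): author_id=4 -> matches Carter
  - book 4 (The Blue Door): author_id=5 -> matches Mitchell
  - book 5 (Empty Rooms): author_id=NULL, no match -> kept with NULL
  - book 6 (The Iron Gate): author_id=5 -> matches Mitchell
  - book 7 (River Crossing): author_id=NULL, no match -> kept with NULL
All 7 rows appear; 2 have NULL author.

SQL:
SELECT a.title, b.name AS author
FROM books a
LEFT JOIN authors b ON a.author_id = b.id

Result:
title          | author  
---------------+---------
Quiet Streets  | Baker   
Hollow Hills   | Carter  
The Glass Key  | Carter  
The Blue Door  | Mitchell
Empty Rooms    | NULL    
The Iron Gate  | Mitchell
River Crossing | NULL    


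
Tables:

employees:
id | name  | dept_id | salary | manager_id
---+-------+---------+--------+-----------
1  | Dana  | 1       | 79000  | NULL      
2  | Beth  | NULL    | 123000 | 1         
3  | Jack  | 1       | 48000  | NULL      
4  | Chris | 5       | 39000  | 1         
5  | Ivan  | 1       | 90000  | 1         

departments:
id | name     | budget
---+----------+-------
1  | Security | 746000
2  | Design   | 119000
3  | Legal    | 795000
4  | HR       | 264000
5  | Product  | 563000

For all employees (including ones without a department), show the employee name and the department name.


LEFT JOIN keeps every row from employees (the left table); where dept_id has no match in departments, the department columns become NULL. Walk through each employee:
  - employee 1 (Dana): dept_id=1 -> matches Security
  - employee 2 (Beth): dept_id=NULL, no match -> kept with NULL
  - employee 3 (Jack): dept_id=1 -> matches Security
  - employee 4 (Chris): dept_id=5 -> matches Product
  - employee 5 (Ivan): dept_id=1 -> matches Security
All 5 rows appear; 1 has NULL department.

SQL:
SELECT a.name, b.name AS department
FROM employees a
LEFT JOIN departments b ON a.dept_id = b.id

Result:
name  | department
------+-----------
Dana  | Security  
Beth  | NULL      
Jack  | Security  
Chris | Product   
Ivan  | Security  


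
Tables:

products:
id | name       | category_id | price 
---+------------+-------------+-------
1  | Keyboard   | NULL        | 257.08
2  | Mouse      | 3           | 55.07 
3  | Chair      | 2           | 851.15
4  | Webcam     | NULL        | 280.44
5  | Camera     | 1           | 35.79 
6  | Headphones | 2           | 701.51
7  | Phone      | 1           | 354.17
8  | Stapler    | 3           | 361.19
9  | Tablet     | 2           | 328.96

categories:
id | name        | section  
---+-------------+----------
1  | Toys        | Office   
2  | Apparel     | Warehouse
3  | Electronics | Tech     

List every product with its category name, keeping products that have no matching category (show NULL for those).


LEFT JOIN keeps every row from products (the left table); where category_id has no match in categories, the category columns become NULL. Walk through each product:
  - product 1 (Keyboard): category_id=NULL, no match -> kept with NULL
  - product 2 (Mouse): category_id=3 -> matches Electronics
  - product 3 (Chair): category_id=2 -> matches Apparel
  - product 4 (Webcam): category_id=NULL, no match -> kept with NULL
  - product 5 (Camera): category_id=1 -> matches Toys
  - product 6 (Headphones): category_id=2 -> matches Apparel
  - product 7 (Phone): category_id=1 -> matches Toys
  - product 8 (Stapler): category_id=3 -> matches Electronics
  - product 9 (Tablet): category_id=2 -> matches Apparel
All 9 rows appear; 2 have NULL category.

SQL:
SELECT a.name, b.name AS category
FROM products a
LEFT JOIN categories b ON a.category_id = b.id

Result:
name       | category   
-----------+------------
Keyboard   | NULL       
Mouse      | Electronics
Chair      | Apparel    
Webcam     | NULL       
Camera     | Toys       
Headphones | Apparel    
Phone      | Toys       
Stapler    | Electronics
Tablet     | Apparel    


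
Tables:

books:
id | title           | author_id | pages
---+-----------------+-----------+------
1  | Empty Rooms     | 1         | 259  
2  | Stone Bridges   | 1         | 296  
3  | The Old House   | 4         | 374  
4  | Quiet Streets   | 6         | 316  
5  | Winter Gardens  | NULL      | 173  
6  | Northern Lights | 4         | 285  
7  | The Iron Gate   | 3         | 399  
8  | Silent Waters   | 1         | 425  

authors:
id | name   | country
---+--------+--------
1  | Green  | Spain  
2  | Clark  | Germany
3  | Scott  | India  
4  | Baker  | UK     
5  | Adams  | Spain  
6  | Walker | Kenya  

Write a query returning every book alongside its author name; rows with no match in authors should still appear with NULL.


LEFT JOIN keeps every row from books (the left table); where author_id has no match in authors, the author columns become NULL. Walk through each book:
  - book 1 (Empty Rooms): author_id=1 -> matches Green
  - book 2 (Stone Bridges): author_id=1 -> matches Green
  - book 3 (The Old House): author_id=4 -> matches Baker
  - book 4 (Quiet Streets): author_id=6 -> matches Walker
  - book 5 (Winter Gardens): author_id=NULL, no match -> kept with NULL
  - book 6 (Northern Lights): author_id=4 -> matches Baker
  - book 7 (The Iron Gate): author_id=3 -> matches Scott
  - book 8 (Silent Waters): author_id=1 -> matches Green
All 8 rows appear; 1 has NULL author.

SQL:
SELECT a.title, b.name AS author
FROM books a
LEFT JOIN authors b ON a.author_id = b.id

Result:
title           | author
----------------+-------
Empty Rooms     | Green 
Stone Bridges   | Green 
The Old House   | Baker 
Quiet Streets   | Walker
Winter Gardens  | NULL  
Northern Lights | Baker 
The Iron Gate   | Scott 
Silent Waters   | Green 
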